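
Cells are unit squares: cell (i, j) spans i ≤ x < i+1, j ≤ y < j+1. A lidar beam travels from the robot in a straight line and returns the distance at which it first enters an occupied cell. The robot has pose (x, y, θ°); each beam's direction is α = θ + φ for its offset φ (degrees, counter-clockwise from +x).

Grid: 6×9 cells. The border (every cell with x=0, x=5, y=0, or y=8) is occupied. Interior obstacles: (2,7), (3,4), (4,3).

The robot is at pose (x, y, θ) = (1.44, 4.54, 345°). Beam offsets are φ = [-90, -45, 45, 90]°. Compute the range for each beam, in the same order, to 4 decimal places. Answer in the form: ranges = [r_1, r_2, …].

ranges = [1.7000, 4.0876, 4.1107, 2.5468]

beam 1: φ=-90°, α=255°
  direction (-0.2588, -0.9659); cell (1,4); t to first gridline: x 1.7000, y 0.5590 (then +3.8637 / +1.0353)
    (1,3) via y @ 0.5590
    (1,2) via y @ 1.5943
    (0,2) via x @ 1.7000  # hit
  → r_1 = 1.7000
beam 2: φ=-45°, α=300°
  direction (0.5000, -0.8660); cell (1,4); t to first gridline: x 1.1200, y 0.6235 (then +2.0000 / +1.1547)
    (1,3) via y @ 0.6235
    (2,3) via x @ 1.1200
    (2,2) via y @ 1.7782
    (2,1) via y @ 2.9329
    (3,1) via x @ 3.1200
    (3,0) via y @ 4.0876  # hit
  → r_2 = 4.0876
beam 3: φ=45°, α=30°
  direction (0.8660, 0.5000); cell (1,4); t to first gridline: x 0.6466, y 0.9200 (then +1.1547 / +2.0000)
    (2,4) via x @ 0.6466
    (2,5) via y @ 0.9200
    (3,5) via x @ 1.8013
    (3,6) via y @ 2.9200
    (4,6) via x @ 2.9560
    (5,6) via x @ 4.1107  # hit
  → r_3 = 4.1107
beam 4: φ=90°, α=75°
  direction (0.2588, 0.9659); cell (1,4); t to first gridline: x 2.1637, y 0.4762 (then +3.8637 / +1.0353)
    (1,5) via y @ 0.4762
    (1,6) via y @ 1.5115
    (2,6) via x @ 2.1637
    (2,7) via y @ 2.5468  # hit
  → r_4 = 2.5468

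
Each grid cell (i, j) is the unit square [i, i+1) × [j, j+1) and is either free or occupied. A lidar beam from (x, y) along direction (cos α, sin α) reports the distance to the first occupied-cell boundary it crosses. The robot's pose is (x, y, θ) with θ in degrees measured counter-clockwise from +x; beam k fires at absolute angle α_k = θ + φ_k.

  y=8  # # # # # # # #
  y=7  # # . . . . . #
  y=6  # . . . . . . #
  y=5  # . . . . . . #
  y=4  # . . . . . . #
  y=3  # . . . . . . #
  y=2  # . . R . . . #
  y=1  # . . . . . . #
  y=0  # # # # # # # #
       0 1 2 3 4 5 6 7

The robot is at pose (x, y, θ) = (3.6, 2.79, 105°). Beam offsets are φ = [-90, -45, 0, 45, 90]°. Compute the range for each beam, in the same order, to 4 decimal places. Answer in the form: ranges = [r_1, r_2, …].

ranges = [3.5199, 6.0160, 5.3938, 3.0022, 2.6917]

beam 1: φ=-90°, α=15°
  cosα=0.9659 sinα=0.2588 | (3,2) | tMaxX 0.4141 tMaxY 0.8114 | tΔX 1.0353 tΔY 3.8637
    t=0.4141 [x] (4,2)
    t=0.8114 [y] (4,3)
    t=1.4494 [x] (5,3)
    t=2.4847 [x] (6,3)
    t=3.5199 [x] (7,3) — stop
  → r_1 = 3.5199
beam 2: φ=-45°, α=60°
  cosα=0.5000 sinα=0.8660 | (3,2) | tMaxX 0.8000 tMaxY 0.2425 | tΔX 2.0000 tΔY 1.1547
    t=0.2425 [y] (3,3)
    t=0.8000 [x] (4,3)
    t=1.3972 [y] (4,4)
    t=2.5519 [y] (4,5)
    t=2.8000 [x] (5,5)
    t=3.7066 [y] (5,6)
    t=4.8000 [x] (6,6)
    t=4.8613 [y] (6,7)
    t=6.0160 [y] (6,8) — stop
  → r_2 = 6.0160
beam 3: φ=0°, α=105°
  cosα=-0.2588 sinα=0.9659 | (3,2) | tMaxX 2.3182 tMaxY 0.2174 | tΔX 3.8637 tΔY 1.0353
    t=0.2174 [y] (3,3)
    t=1.2527 [y] (3,4)
    t=2.2880 [y] (3,5)
    t=2.3182 [x] (2,5)
    t=3.3232 [y] (2,6)
    t=4.3585 [y] (2,7)
    t=5.3938 [y] (2,8) — stop
  → r_3 = 5.3938
beam 4: φ=45°, α=150°
  cosα=-0.8660 sinα=0.5000 | (3,2) | tMaxX 0.6928 tMaxY 0.4200 | tΔX 1.1547 tΔY 2.0000
    t=0.4200 [y] (3,3)
    t=0.6928 [x] (2,3)
    t=1.8475 [x] (1,3)
    t=2.4200 [y] (1,4)
    t=3.0022 [x] (0,4) — stop
  → r_4 = 3.0022
beam 5: φ=90°, α=195°
  cosα=-0.9659 sinα=-0.2588 | (3,2) | tMaxX 0.6212 tMaxY 3.0523 | tΔX 1.0353 tΔY 3.8637
    t=0.6212 [x] (2,2)
    t=1.6564 [x] (1,2)
    t=2.6917 [x] (0,2) — stop
  → r_5 = 2.6917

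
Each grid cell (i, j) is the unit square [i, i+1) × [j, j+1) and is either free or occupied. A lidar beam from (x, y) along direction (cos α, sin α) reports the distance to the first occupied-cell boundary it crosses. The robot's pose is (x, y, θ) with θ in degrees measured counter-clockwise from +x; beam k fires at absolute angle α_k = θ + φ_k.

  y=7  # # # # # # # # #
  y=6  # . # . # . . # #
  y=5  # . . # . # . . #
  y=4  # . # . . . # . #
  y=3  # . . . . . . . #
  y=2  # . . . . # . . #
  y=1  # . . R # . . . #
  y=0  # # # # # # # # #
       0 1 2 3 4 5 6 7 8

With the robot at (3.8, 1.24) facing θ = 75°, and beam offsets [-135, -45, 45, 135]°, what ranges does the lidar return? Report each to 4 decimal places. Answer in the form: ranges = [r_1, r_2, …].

beam 1: φ=-135°, α=300°
  direction (0.5000, -0.8660); cell (3,1); t to first gridline: x 0.4000, y 0.2771 (then +2.0000 / +1.1547)
    (3,0) via y @ 0.2771  # hit
  → r_1 = 0.2771
beam 2: φ=-45°, α=30°
  direction (0.8660, 0.5000); cell (3,1); t to first gridline: x 0.2309, y 1.5200 (then +1.1547 / +2.0000)
    (4,1) via x @ 0.2309  # hit
  → r_2 = 0.2309
beam 3: φ=45°, α=120°
  direction (-0.5000, 0.8660); cell (3,1); t to first gridline: x 1.6000, y 0.8776 (then +2.0000 / +1.1547)
    (3,2) via y @ 0.8776
    (2,2) via x @ 1.6000
    (2,3) via y @ 2.0323
    (2,4) via y @ 3.1870  # hit
  → r_3 = 3.1870
beam 4: φ=135°, α=210°
  direction (-0.8660, -0.5000); cell (3,1); t to first gridline: x 0.9238, y 0.4800 (then +1.1547 / +2.0000)
    (3,0) via y @ 0.4800  # hit
  → r_4 = 0.4800

ranges = [0.2771, 0.2309, 3.1870, 0.4800]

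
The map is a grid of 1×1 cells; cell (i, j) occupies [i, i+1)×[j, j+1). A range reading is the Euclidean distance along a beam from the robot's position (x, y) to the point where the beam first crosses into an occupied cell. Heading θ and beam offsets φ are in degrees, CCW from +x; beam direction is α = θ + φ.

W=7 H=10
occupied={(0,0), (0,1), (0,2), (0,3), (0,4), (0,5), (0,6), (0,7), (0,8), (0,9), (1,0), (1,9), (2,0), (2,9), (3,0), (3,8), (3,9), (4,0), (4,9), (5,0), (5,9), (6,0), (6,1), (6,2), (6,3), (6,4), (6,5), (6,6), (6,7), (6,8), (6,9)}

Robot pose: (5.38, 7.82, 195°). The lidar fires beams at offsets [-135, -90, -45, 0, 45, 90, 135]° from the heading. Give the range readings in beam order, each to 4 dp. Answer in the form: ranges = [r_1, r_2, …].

ranges = [1.2400, 1.2216, 1.5935, 4.5345, 7.8751, 2.3955, 0.7159]

beam 1: φ=-135°, α=60°
  d=(0.5000,0.8660)  start (5,7)  tX=1.2400 tY=0.2078  stride 1/|dx|=2.0000 1/|dy|=1.1547
    cross y-line → (5,8), t=0.2078
    cross x-line → (6,8), t=1.2400 (wall)
  → r_1 = 1.2400
beam 2: φ=-90°, α=105°
  d=(-0.2588,0.9659)  start (5,7)  tX=1.4682 tY=0.1863  stride 1/|dx|=3.8637 1/|dy|=1.0353
    cross y-line → (5,8), t=0.1863
    cross y-line → (5,9), t=1.2216 (wall)
  → r_2 = 1.2216
beam 3: φ=-45°, α=150°
  d=(-0.8660,0.5000)  start (5,7)  tX=0.4388 tY=0.3600  stride 1/|dx|=1.1547 1/|dy|=2.0000
    cross y-line → (5,8), t=0.3600
    cross x-line → (4,8), t=0.4388
    cross x-line → (3,8), t=1.5935 (wall)
  → r_3 = 1.5935
beam 4: φ=0°, α=195°
  d=(-0.9659,-0.2588)  start (5,7)  tX=0.3934 tY=3.1682  stride 1/|dx|=1.0353 1/|dy|=3.8637
    cross x-line → (4,7), t=0.3934
    cross x-line → (3,7), t=1.4287
    cross x-line → (2,7), t=2.4640
    cross y-line → (2,6), t=3.1682
    cross x-line → (1,6), t=3.4992
    cross x-line → (0,6), t=4.5345 (wall)
  → r_4 = 4.5345
beam 5: φ=45°, α=240°
  d=(-0.5000,-0.8660)  start (5,7)  tX=0.7600 tY=0.9469  stride 1/|dx|=2.0000 1/|dy|=1.1547
    cross x-line → (4,7), t=0.7600
    cross y-line → (4,6), t=0.9469
    cross y-line → (4,5), t=2.1016
    cross x-line → (3,5), t=2.7600
    cross y-line → (3,4), t=3.2563
    cross y-line → (3,3), t=4.4110
    cross x-line → (2,3), t=4.7600
    cross y-line → (2,2), t=5.5657
    cross y-line → (2,1), t=6.7204
    cross x-line → (1,1), t=6.7600
    cross y-line → (1,0), t=7.8751 (wall)
  → r_5 = 7.8751
beam 6: φ=90°, α=285°
  d=(0.2588,-0.9659)  start (5,7)  tX=2.3955 tY=0.8489  stride 1/|dx|=3.8637 1/|dy|=1.0353
    cross y-line → (5,6), t=0.8489
    cross y-line → (5,5), t=1.8842
    cross x-line → (6,5), t=2.3955 (wall)
  → r_6 = 2.3955
beam 7: φ=135°, α=330°
  d=(0.8660,-0.5000)  start (5,7)  tX=0.7159 tY=1.6400  stride 1/|dx|=1.1547 1/|dy|=2.0000
    cross x-line → (6,7), t=0.7159 (wall)
  → r_7 = 0.7159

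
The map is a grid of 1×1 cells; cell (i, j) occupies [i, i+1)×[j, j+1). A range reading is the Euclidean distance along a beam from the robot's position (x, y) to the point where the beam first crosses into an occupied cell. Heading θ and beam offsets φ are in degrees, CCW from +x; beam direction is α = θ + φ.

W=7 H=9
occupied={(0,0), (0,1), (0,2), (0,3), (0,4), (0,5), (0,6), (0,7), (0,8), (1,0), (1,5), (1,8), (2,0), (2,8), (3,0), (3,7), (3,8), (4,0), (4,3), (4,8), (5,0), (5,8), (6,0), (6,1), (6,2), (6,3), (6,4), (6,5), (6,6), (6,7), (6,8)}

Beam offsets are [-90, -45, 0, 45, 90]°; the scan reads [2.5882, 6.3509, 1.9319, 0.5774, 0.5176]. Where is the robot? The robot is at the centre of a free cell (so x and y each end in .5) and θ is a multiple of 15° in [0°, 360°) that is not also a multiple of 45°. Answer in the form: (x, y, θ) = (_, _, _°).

(x, y, θ) = (1.5, 2.5, 105°)

Enumerate (i+0.5, j+0.5, θ) over the 32 free cells and 16 admissible headings. For each, cast all 5 beams and compare to the given ranges.
  (4.5, 2.5, 195°): beam 1 = 0.5176 ≠ 2.5882 ✗
  (5.5, 3.5, 15°): beam 1 = 1.9319 ≠ 2.5882 ✗
  (2.5, 1.5, 165°): beam 1 = 5.6940 ≠ 2.5882 ✗
  (1.5, 7.5, 30°): beam 1 = 5.0000 ≠ 2.5882 ✗
  …
  (1.5, 2.5, 105°): r_1=2.5882, r_2=6.3509, r_3=1.9319, r_4=0.5774, r_5=0.5176 — all match ✓
No second candidate reproduces the full scan.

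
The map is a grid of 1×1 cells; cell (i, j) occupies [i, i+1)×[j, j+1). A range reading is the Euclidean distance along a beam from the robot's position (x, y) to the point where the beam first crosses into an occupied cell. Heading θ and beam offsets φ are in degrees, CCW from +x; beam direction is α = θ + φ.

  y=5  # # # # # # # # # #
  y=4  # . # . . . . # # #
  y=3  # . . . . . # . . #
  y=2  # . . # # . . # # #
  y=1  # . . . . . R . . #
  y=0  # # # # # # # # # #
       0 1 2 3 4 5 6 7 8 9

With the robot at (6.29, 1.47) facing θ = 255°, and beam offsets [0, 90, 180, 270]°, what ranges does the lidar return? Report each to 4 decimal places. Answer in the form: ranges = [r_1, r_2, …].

ranges = [0.4866, 1.8159, 1.5840, 2.0478]

beam 1: φ=0°, α=255°
  cosα=-0.2588 sinα=-0.9659 | (6,1) | tMaxX 1.1205 tMaxY 0.4866 | tΔX 3.8637 tΔY 1.0353
    t=0.4866 [y] (6,0) — stop
  → r_1 = 0.4866
beam 2: φ=90°, α=345°
  cosα=0.9659 sinα=-0.2588 | (6,1) | tMaxX 0.7350 tMaxY 1.8159 | tΔX 1.0353 tΔY 3.8637
    t=0.7350 [x] (7,1)
    t=1.7703 [x] (8,1)
    t=1.8159 [y] (8,0) — stop
  → r_2 = 1.8159
beam 3: φ=180°, α=75°
  cosα=0.2588 sinα=0.9659 | (6,1) | tMaxX 2.7432 tMaxY 0.5487 | tΔX 3.8637 tΔY 1.0353
    t=0.5487 [y] (6,2)
    t=1.5840 [y] (6,3) — stop
  → r_3 = 1.5840
beam 4: φ=270°, α=165°
  cosα=-0.9659 sinα=0.2588 | (6,1) | tMaxX 0.3002 tMaxY 2.0478 | tΔX 1.0353 tΔY 3.8637
    t=0.3002 [x] (5,1)
    t=1.3355 [x] (4,1)
    t=2.0478 [y] (4,2) — stop
  → r_4 = 2.0478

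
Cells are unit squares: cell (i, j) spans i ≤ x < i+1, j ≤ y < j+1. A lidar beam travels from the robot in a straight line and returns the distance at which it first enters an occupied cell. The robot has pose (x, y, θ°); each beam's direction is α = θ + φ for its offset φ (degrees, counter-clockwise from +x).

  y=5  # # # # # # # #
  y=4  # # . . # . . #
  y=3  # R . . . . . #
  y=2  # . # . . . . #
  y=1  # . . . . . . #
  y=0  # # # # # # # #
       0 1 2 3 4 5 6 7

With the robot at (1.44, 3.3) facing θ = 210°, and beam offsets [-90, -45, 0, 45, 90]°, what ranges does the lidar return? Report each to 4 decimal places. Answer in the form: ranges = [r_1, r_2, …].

ranges = [0.8083, 0.4555, 0.5081, 1.7000, 1.1200]

beam 1: φ=-90°, α=120°
  cosα=-0.5000 sinα=0.8660 | (1,3) | tMaxX 0.8800 tMaxY 0.8083 | tΔX 2.0000 tΔY 1.1547
    t=0.8083 [y] (1,4) — stop
  → r_1 = 0.8083
beam 2: φ=-45°, α=165°
  cosα=-0.9659 sinα=0.2588 | (1,3) | tMaxX 0.4555 tMaxY 2.7046 | tΔX 1.0353 tΔY 3.8637
    t=0.4555 [x] (0,3) — stop
  → r_2 = 0.4555
beam 3: φ=0°, α=210°
  cosα=-0.8660 sinα=-0.5000 | (1,3) | tMaxX 0.5081 tMaxY 0.6000 | tΔX 1.1547 tΔY 2.0000
    t=0.5081 [x] (0,3) — stop
  → r_3 = 0.5081
beam 4: φ=45°, α=255°
  cosα=-0.2588 sinα=-0.9659 | (1,3) | tMaxX 1.7000 tMaxY 0.3106 | tΔX 3.8637 tΔY 1.0353
    t=0.3106 [y] (1,2)
    t=1.3459 [y] (1,1)
    t=1.7000 [x] (0,1) — stop
  → r_4 = 1.7000
beam 5: φ=90°, α=300°
  cosα=0.5000 sinα=-0.8660 | (1,3) | tMaxX 1.1200 tMaxY 0.3464 | tΔX 2.0000 tΔY 1.1547
    t=0.3464 [y] (1,2)
    t=1.1200 [x] (2,2) — stop
  → r_5 = 1.1200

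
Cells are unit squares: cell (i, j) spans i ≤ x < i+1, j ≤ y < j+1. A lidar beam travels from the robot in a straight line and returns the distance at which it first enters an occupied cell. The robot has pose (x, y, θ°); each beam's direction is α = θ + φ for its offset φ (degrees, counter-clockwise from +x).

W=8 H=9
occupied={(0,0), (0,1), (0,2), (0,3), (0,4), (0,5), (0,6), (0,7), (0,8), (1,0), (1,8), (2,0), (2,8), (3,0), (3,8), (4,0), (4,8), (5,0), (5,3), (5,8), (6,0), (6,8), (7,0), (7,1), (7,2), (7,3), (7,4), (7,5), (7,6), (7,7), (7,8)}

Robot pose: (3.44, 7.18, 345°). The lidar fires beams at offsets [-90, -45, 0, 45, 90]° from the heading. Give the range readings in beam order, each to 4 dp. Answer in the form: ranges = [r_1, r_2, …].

beam 1: φ=-90°, α=255°
  direction (-0.2588, -0.9659); cell (3,7); t to first gridline: x 1.7000, y 0.1863 (then +3.8637 / +1.0353)
    (3,6) via y @ 0.1863
    (3,5) via y @ 1.2216
    (2,5) via x @ 1.7000
    (2,4) via y @ 2.2569
    (2,3) via y @ 3.2922
    (2,2) via y @ 4.3275
    (2,1) via y @ 5.3627
    (1,1) via x @ 5.5637
    (1,0) via y @ 6.3980  # hit
  → r_1 = 6.3980
beam 2: φ=-45°, α=300°
  direction (0.5000, -0.8660); cell (3,7); t to first gridline: x 1.1200, y 0.2078 (then +2.0000 / +1.1547)
    (3,6) via y @ 0.2078
    (4,6) via x @ 1.1200
    (4,5) via y @ 1.3625
    (4,4) via y @ 2.5172
    (5,4) via x @ 3.1200
    (5,3) via y @ 3.6719  # hit
  → r_2 = 3.6719
beam 3: φ=0°, α=345°
  direction (0.9659, -0.2588); cell (3,7); t to first gridline: x 0.5798, y 0.6955 (then +1.0353 / +3.8637)
    (4,7) via x @ 0.5798
    (4,6) via y @ 0.6955
    (5,6) via x @ 1.6150
    (6,6) via x @ 2.6503
    (7,6) via x @ 3.6856  # hit
  → r_3 = 3.6856
beam 4: φ=45°, α=30°
  direction (0.8660, 0.5000); cell (3,7); t to first gridline: x 0.6466, y 1.6400 (then +1.1547 / +2.0000)
    (4,7) via x @ 0.6466
    (4,8) via y @ 1.6400  # hit
  → r_4 = 1.6400
beam 5: φ=90°, α=75°
  direction (0.2588, 0.9659); cell (3,7); t to first gridline: x 2.1637, y 0.8489 (then +3.8637 / +1.0353)
    (3,8) via y @ 0.8489  # hit
  → r_5 = 0.8489

ranges = [6.3980, 3.6719, 3.6856, 1.6400, 0.8489]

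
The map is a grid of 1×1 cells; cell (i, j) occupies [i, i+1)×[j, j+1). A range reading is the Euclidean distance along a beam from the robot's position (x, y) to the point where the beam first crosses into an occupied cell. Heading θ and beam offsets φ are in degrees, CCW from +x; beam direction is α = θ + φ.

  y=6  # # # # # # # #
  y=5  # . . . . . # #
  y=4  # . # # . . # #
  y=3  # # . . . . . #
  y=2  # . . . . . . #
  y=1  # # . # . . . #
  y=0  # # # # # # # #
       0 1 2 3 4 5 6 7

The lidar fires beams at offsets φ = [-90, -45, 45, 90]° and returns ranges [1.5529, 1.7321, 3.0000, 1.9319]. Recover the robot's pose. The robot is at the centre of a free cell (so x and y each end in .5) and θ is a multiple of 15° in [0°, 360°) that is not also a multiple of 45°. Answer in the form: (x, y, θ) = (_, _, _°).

(x, y, θ) = (5.5, 2.5, 105°)

The pose lattice has 23·16 = 368 candidates. Test each by forward raycasting.
  (4.5, 3.5, 15°): beam 1 = 2.5882 ≠ 1.5529 ✗
  (6.5, 2.5, 15°): beam 2 = 0.5774 ≠ 1.7321 ✗
  (5.5, 5.5, 240°): beam 1 = 1.0000 ≠ 1.5529 ✗
  (5.5, 1.5, 60°): beam 1 = 1.0000 ≠ 1.5529 ✗
  (2.5, 3.5, 330°): beam 1 = 1.7321 ≠ 1.5529 ✗
  …
  (5.5, 2.5, 105°): r_1=1.5529, r_2=1.7321, r_3=3.0000, r_4=1.9319 — all match ✓
Unique over the lattice → pose = (5.5, 2.5, 105°).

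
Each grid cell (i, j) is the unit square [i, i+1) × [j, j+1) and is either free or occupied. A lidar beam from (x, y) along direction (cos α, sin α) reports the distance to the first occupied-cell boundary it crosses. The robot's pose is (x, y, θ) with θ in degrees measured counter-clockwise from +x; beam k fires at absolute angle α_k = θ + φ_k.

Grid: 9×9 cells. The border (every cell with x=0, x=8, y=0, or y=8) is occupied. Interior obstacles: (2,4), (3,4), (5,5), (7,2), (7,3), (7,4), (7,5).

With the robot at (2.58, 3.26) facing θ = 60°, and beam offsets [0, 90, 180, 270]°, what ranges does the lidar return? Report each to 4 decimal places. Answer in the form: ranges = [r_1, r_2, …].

beam 1: φ=0°, α=60°
  direction (0.5000, 0.8660); cell (2,3); t to first gridline: x 0.8400, y 0.8545 (then +2.0000 / +1.1547)
    (3,3) via x @ 0.8400
    (3,4) via y @ 0.8545  # hit
  → r_1 = 0.8545
beam 2: φ=90°, α=150°
  direction (-0.8660, 0.5000); cell (2,3); t to first gridline: x 0.6697, y 1.4800 (then +1.1547 / +2.0000)
    (1,3) via x @ 0.6697
    (1,4) via y @ 1.4800
    (0,4) via x @ 1.8244  # hit
  → r_2 = 1.8244
beam 3: φ=180°, α=240°
  direction (-0.5000, -0.8660); cell (2,3); t to first gridline: x 1.1600, y 0.3002 (then +2.0000 / +1.1547)
    (2,2) via y @ 0.3002
    (1,2) via x @ 1.1600
    (1,1) via y @ 1.4549
    (1,0) via y @ 2.6096  # hit
  → r_3 = 2.6096
beam 4: φ=270°, α=330°
  direction (0.8660, -0.5000); cell (2,3); t to first gridline: x 0.4850, y 0.5200 (then +1.1547 / +2.0000)
    (3,3) via x @ 0.4850
    (3,2) via y @ 0.5200
    (4,2) via x @ 1.6397
    (4,1) via y @ 2.5200
    (5,1) via x @ 2.7944
    (6,1) via x @ 3.9491
    (6,0) via y @ 4.5200  # hit
  → r_4 = 4.5200

ranges = [0.8545, 1.8244, 2.6096, 4.5200]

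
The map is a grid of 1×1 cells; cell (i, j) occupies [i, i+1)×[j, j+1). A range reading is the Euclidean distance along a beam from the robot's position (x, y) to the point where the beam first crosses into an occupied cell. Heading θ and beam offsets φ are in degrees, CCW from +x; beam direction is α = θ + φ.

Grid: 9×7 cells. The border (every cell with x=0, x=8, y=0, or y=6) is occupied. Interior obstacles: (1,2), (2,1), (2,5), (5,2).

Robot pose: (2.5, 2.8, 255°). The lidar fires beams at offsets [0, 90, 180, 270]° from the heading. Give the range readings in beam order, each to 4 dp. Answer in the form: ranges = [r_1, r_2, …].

ranges = [0.8282, 2.5882, 3.3129, 0.5176]

beam 1: φ=0°, α=255°
  d=(-0.2588,-0.9659)  start (2,2)  tX=1.9319 tY=0.8282  stride 1/|dx|=3.8637 1/|dy|=1.0353
    cross y-line → (2,1), t=0.8282 (wall)
  → r_1 = 0.8282
beam 2: φ=90°, α=345°
  d=(0.9659,-0.2588)  start (2,2)  tX=0.5176 tY=3.0910  stride 1/|dx|=1.0353 1/|dy|=3.8637
    cross x-line → (3,2), t=0.5176
    cross x-line → (4,2), t=1.5529
    cross x-line → (5,2), t=2.5882 (wall)
  → r_2 = 2.5882
beam 3: φ=180°, α=75°
  d=(0.2588,0.9659)  start (2,2)  tX=1.9319 tY=0.2071  stride 1/|dx|=3.8637 1/|dy|=1.0353
    cross y-line → (2,3), t=0.2071
    cross y-line → (2,4), t=1.2423
    cross x-line → (3,4), t=1.9319
    cross y-line → (3,5), t=2.2776
    cross y-line → (3,6), t=3.3129 (wall)
  → r_3 = 3.3129
beam 4: φ=270°, α=165°
  d=(-0.9659,0.2588)  start (2,2)  tX=0.5176 tY=0.7727  stride 1/|dx|=1.0353 1/|dy|=3.8637
    cross x-line → (1,2), t=0.5176 (wall)
  → r_4 = 0.5176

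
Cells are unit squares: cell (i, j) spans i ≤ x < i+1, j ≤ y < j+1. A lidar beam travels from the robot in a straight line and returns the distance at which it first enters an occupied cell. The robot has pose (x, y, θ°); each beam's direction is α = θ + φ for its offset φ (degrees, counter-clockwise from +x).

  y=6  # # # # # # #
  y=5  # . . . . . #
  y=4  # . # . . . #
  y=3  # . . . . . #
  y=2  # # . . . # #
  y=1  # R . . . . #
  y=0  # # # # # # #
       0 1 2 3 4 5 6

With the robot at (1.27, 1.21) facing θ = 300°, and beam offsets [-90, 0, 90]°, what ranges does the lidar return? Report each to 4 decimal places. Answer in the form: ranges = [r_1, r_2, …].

ranges = [0.3118, 0.2425, 5.4617]

beam 1: φ=-90°, α=210°
  cosα=-0.8660 sinα=-0.5000 | (1,1) | tMaxX 0.3118 tMaxY 0.4200 | tΔX 1.1547 tΔY 2.0000
    t=0.3118 [x] (0,1) — stop
  → r_1 = 0.3118
beam 2: φ=0°, α=300°
  cosα=0.5000 sinα=-0.8660 | (1,1) | tMaxX 1.4600 tMaxY 0.2425 | tΔX 2.0000 tΔY 1.1547
    t=0.2425 [y] (1,0) — stop
  → r_2 = 0.2425
beam 3: φ=90°, α=30°
  cosα=0.8660 sinα=0.5000 | (1,1) | tMaxX 0.8429 tMaxY 1.5800 | tΔX 1.1547 tΔY 2.0000
    t=0.8429 [x] (2,1)
    t=1.5800 [y] (2,2)
    t=1.9976 [x] (3,2)
    t=3.1523 [x] (4,2)
    t=3.5800 [y] (4,3)
    t=4.3070 [x] (5,3)
    t=5.4617 [x] (6,3) — stop
  → r_3 = 5.4617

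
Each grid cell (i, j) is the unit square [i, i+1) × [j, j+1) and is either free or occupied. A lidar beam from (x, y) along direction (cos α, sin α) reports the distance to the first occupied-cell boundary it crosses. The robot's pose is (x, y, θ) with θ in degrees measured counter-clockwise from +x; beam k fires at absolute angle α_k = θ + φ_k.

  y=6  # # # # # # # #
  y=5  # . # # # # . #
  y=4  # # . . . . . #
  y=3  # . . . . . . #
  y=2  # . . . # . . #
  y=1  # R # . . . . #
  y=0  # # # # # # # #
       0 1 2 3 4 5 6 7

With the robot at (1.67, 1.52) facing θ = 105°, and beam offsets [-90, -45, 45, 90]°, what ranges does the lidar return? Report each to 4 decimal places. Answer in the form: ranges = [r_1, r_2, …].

beam 1: φ=-90°, α=15°
  dir = (cos 15°, sin 15°) = (0.9659, 0.2588); from cell (1,1)
  next x-line at t=0.3416, next y-line at t=1.8546; Δt_x=1.0353, Δt_y=3.8637
    x: enter (2,1) at t=0.3416 ← occupied
  → r_1 = 0.3416
beam 2: φ=-45°, α=60°
  dir = (cos 60°, sin 60°) = (0.5000, 0.8660); from cell (1,1)
  next x-line at t=0.6600, next y-line at t=0.5543; Δt_x=2.0000, Δt_y=1.1547
    y: enter (1,2) at t=0.5543
    x: enter (2,2) at t=0.6600
    y: enter (2,3) at t=1.7090
    x: enter (3,3) at t=2.6600
    y: enter (3,4) at t=2.8637
    y: enter (3,5) at t=4.0184 ← occupied
  → r_2 = 4.0184
beam 3: φ=45°, α=150°
  dir = (cos 150°, sin 150°) = (-0.8660, 0.5000); from cell (1,1)
  next x-line at t=0.7736, next y-line at t=0.9600; Δt_x=1.1547, Δt_y=2.0000
    x: enter (0,1) at t=0.7736 ← occupied
  → r_3 = 0.7736
beam 4: φ=90°, α=195°
  dir = (cos 195°, sin 195°) = (-0.9659, -0.2588); from cell (1,1)
  next x-line at t=0.6936, next y-line at t=2.0091; Δt_x=1.0353, Δt_y=3.8637
    x: enter (0,1) at t=0.6936 ← occupied
  → r_4 = 0.6936

ranges = [0.3416, 4.0184, 0.7736, 0.6936]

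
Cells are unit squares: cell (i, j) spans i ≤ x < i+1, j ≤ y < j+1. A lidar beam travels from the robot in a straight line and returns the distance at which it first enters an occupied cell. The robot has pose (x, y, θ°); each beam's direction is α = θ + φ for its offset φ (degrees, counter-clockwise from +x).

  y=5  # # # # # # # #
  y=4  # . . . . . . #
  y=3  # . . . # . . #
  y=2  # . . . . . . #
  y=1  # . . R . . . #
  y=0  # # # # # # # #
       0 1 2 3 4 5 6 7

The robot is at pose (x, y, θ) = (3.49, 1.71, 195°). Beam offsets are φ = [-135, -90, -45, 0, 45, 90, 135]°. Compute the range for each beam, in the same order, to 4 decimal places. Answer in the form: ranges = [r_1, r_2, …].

beam 1: φ=-135°, α=60°
  d=(0.5000,0.8660)  start (3,1)  tX=1.0200 tY=0.3349  stride 1/|dx|=2.0000 1/|dy|=1.1547
    cross y-line → (3,2), t=0.3349
    cross x-line → (4,2), t=1.0200
    cross y-line → (4,3), t=1.4896 (wall)
  → r_1 = 1.4896
beam 2: φ=-90°, α=105°
  d=(-0.2588,0.9659)  start (3,1)  tX=1.8932 tY=0.3002  stride 1/|dx|=3.8637 1/|dy|=1.0353
    cross y-line → (3,2), t=0.3002
    cross y-line → (3,3), t=1.3355
    cross x-line → (2,3), t=1.8932
    cross y-line → (2,4), t=2.3708
    cross y-line → (2,5), t=3.4061 (wall)
  → r_2 = 3.4061
beam 3: φ=-45°, α=150°
  d=(-0.8660,0.5000)  start (3,1)  tX=0.5658 tY=0.5800  stride 1/|dx|=1.1547 1/|dy|=2.0000
    cross x-line → (2,1), t=0.5658
    cross y-line → (2,2), t=0.5800
    cross x-line → (1,2), t=1.7205
    cross y-line → (1,3), t=2.5800
    cross x-line → (0,3), t=2.8752 (wall)
  → r_3 = 2.8752
beam 4: φ=0°, α=195°
  d=(-0.9659,-0.2588)  start (3,1)  tX=0.5073 tY=2.7432  stride 1/|dx|=1.0353 1/|dy|=3.8637
    cross x-line → (2,1), t=0.5073
    cross x-line → (1,1), t=1.5426
    cross x-line → (0,1), t=2.5778 (wall)
  → r_4 = 2.5778
beam 5: φ=45°, α=240°
  d=(-0.5000,-0.8660)  start (3,1)  tX=0.9800 tY=0.8198  stride 1/|dx|=2.0000 1/|dy|=1.1547
    cross y-line → (3,0), t=0.8198 (wall)
  → r_5 = 0.8198
beam 6: φ=90°, α=285°
  d=(0.2588,-0.9659)  start (3,1)  tX=1.9705 tY=0.7350  stride 1/|dx|=3.8637 1/|dy|=1.0353
    cross y-line → (3,0), t=0.7350 (wall)
  → r_6 = 0.7350
beam 7: φ=135°, α=330°
  d=(0.8660,-0.5000)  start (3,1)  tX=0.5889 tY=1.4200  stride 1/|dx|=1.1547 1/|dy|=2.0000
    cross x-line → (4,1), t=0.5889
    cross y-line → (4,0), t=1.4200 (wall)
  → r_7 = 1.4200

ranges = [1.4896, 3.4061, 2.8752, 2.5778, 0.8198, 0.7350, 1.4200]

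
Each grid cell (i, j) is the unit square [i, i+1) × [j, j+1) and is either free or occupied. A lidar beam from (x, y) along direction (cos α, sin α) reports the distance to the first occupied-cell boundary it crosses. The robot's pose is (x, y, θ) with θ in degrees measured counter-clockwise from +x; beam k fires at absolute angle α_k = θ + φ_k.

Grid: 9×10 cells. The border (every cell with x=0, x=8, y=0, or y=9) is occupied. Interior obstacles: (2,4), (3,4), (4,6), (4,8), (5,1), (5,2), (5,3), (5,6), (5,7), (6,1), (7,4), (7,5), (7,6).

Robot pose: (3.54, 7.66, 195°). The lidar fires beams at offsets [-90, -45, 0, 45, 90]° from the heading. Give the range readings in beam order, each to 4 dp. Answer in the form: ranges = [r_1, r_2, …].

beam 1: φ=-90°, α=105°
  direction (-0.2588, 0.9659); cell (3,7); t to first gridline: x 2.0864, y 0.3520 (then +3.8637 / +1.0353)
    (3,8) via y @ 0.3520
    (3,9) via y @ 1.3873  # hit
  → r_1 = 1.3873
beam 2: φ=-45°, α=150°
  direction (-0.8660, 0.5000); cell (3,7); t to first gridline: x 0.6235, y 0.6800 (then +1.1547 / +2.0000)
    (2,7) via x @ 0.6235
    (2,8) via y @ 0.6800
    (1,8) via x @ 1.7782
    (1,9) via y @ 2.6800  # hit
  → r_2 = 2.6800
beam 3: φ=0°, α=195°
  direction (-0.9659, -0.2588); cell (3,7); t to first gridline: x 0.5590, y 2.5500 (then +1.0353 / +3.8637)
    (2,7) via x @ 0.5590
    (1,7) via x @ 1.5943
    (1,6) via y @ 2.5500
    (0,6) via x @ 2.6296  # hit
  → r_3 = 2.6296
beam 4: φ=45°, α=240°
  direction (-0.5000, -0.8660); cell (3,7); t to first gridline: x 1.0800, y 0.7621 (then +2.0000 / +1.1547)
    (3,6) via y @ 0.7621
    (2,6) via x @ 1.0800
    (2,5) via y @ 1.9168
    (2,4) via y @ 3.0715  # hit
  → r_4 = 3.0715
beam 5: φ=90°, α=285°
  direction (0.2588, -0.9659); cell (3,7); t to first gridline: x 1.7773, y 0.6833 (then +3.8637 / +1.0353)
    (3,6) via y @ 0.6833
    (3,5) via y @ 1.7186
    (4,5) via x @ 1.7773
    (4,4) via y @ 2.7538
    (4,3) via y @ 3.7891
    (4,2) via y @ 4.8244
    (5,2) via x @ 5.6410  # hit
  → r_5 = 5.6410

ranges = [1.3873, 2.6800, 2.6296, 3.0715, 5.6410]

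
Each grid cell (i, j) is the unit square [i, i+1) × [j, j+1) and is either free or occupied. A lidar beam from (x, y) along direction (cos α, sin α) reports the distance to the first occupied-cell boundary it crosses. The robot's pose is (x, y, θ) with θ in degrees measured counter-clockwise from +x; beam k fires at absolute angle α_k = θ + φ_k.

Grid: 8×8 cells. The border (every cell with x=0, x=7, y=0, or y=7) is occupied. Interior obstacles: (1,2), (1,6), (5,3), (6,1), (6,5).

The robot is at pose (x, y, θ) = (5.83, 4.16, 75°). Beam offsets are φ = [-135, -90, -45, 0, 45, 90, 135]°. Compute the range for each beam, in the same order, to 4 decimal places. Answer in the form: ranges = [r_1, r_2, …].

beam 1: φ=-135°, α=300°
  cosα=0.5000 sinα=-0.8660 | (5,4) | tMaxX 0.3400 tMaxY 0.1848 | tΔX 2.0000 tΔY 1.1547
    t=0.1848 [y] (5,3) — stop
  → r_1 = 0.1848
beam 2: φ=-90°, α=345°
  cosα=0.9659 sinα=-0.2588 | (5,4) | tMaxX 0.1760 tMaxY 0.6182 | tΔX 1.0353 tΔY 3.8637
    t=0.1760 [x] (6,4)
    t=0.6182 [y] (6,3)
    t=1.2113 [x] (7,3) — stop
  → r_2 = 1.2113
beam 3: φ=-45°, α=30°
  cosα=0.8660 sinα=0.5000 | (5,4) | tMaxX 0.1963 tMaxY 1.6800 | tΔX 1.1547 tΔY 2.0000
    t=0.1963 [x] (6,4)
    t=1.3510 [x] (7,4) — stop
  → r_3 = 1.3510
beam 4: φ=0°, α=75°
  cosα=0.2588 sinα=0.9659 | (5,4) | tMaxX 0.6568 tMaxY 0.8696 | tΔX 3.8637 tΔY 1.0353
    t=0.6568 [x] (6,4)
    t=0.8696 [y] (6,5) — stop
  → r_4 = 0.8696
beam 5: φ=45°, α=120°
  cosα=-0.5000 sinα=0.8660 | (5,4) | tMaxX 1.6600 tMaxY 0.9699 | tΔX 2.0000 tΔY 1.1547
    t=0.9699 [y] (5,5)
    t=1.6600 [x] (4,5)
    t=2.1246 [y] (4,6)
    t=3.2793 [y] (4,7) — stop
  → r_5 = 3.2793
beam 6: φ=90°, α=165°
  cosα=-0.9659 sinα=0.2588 | (5,4) | tMaxX 0.8593 tMaxY 3.2455 | tΔX 1.0353 tΔY 3.8637
    t=0.8593 [x] (4,4)
    t=1.8946 [x] (3,4)
    t=2.9298 [x] (2,4)
    t=3.2455 [y] (2,5)
    t=3.9651 [x] (1,5)
    t=5.0004 [x] (0,5) — stop
  → r_6 = 5.0004
beam 7: φ=135°, α=210°
  cosα=-0.8660 sinα=-0.5000 | (5,4) | tMaxX 0.9584 tMaxY 0.3200 | tΔX 1.1547 tΔY 2.0000
    t=0.3200 [y] (5,3) — stop
  → r_7 = 0.3200

ranges = [0.1848, 1.2113, 1.3510, 0.8696, 3.2793, 5.0004, 0.3200]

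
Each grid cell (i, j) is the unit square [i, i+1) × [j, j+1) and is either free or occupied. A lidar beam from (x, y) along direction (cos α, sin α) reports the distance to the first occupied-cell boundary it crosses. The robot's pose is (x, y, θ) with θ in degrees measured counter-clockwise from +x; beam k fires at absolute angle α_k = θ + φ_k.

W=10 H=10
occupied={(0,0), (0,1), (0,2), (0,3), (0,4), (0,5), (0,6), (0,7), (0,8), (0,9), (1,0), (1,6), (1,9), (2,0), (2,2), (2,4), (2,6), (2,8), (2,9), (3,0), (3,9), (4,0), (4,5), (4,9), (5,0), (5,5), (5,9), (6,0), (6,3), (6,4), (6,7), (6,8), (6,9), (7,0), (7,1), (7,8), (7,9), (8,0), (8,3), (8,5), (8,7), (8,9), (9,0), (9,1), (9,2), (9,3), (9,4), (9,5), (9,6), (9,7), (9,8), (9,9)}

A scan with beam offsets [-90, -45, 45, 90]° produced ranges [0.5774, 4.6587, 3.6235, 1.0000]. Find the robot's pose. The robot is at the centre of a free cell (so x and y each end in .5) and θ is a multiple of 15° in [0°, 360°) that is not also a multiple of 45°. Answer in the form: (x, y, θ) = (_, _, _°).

The pose lattice has 48·16 = 768 candidates. Test each by forward raycasting.
  (3.5, 2.5, 255°): beam 1 = 0.5176 ≠ 0.5774 ✗
  (1.5, 5.5, 75°): beam 1 = 4.6587 ≠ 0.5774 ✗
  (8.5, 6.5, 345°): beam 1 = 0.5176 ≠ 0.5774 ✗
  (2.5, 7.5, 105°): beam 1 = 3.6235 ≠ 0.5774 ✗
  …
  (5.5, 4.5, 210°): r_1=0.5774, r_2=4.6587, r_3=3.6235, r_4=1.0000 — all match ✓
Unique over the lattice → pose = (5.5, 4.5, 210°).

(x, y, θ) = (5.5, 4.5, 210°)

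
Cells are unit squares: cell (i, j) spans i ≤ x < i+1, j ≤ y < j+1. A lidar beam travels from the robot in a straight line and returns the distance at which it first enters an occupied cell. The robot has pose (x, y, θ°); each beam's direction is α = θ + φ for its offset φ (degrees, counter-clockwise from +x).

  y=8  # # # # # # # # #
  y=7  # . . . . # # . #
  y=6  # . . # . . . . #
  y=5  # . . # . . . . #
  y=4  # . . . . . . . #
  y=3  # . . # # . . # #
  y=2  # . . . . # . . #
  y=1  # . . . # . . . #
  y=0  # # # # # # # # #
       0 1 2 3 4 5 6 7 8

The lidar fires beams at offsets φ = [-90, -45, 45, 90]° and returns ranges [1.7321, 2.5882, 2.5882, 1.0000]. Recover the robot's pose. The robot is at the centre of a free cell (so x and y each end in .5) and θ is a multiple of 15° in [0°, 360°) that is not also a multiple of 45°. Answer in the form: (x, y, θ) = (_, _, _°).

Enumerate (i+0.5, j+0.5, θ) over the 40 free cells and 16 admissible headings. For each, cast all 4 beams and compare to the given ranges.
  (4.5, 2.5, 345°): beam 1 = 0.5176 ≠ 1.7321 ✗
  (2.5, 1.5, 165°): beam 1 = 1.9319 ≠ 1.7321 ✗
  (1.5, 4.5, 60°): beam 2 = 1.9319 ≠ 2.5882 ✗
  (5.5, 6.5, 105°): beam 1 = 2.5882 ≠ 1.7321 ✗
  (2.5, 2.5, 210°): beam 1 = 3.0000 ≠ 1.7321 ✗
  …
  (5.5, 6.5, 300°): r_1=1.7321, r_2=2.5882, r_3=2.5882, r_4=1.0000 — all match ✓
Only this pose fits every beam.

(x, y, θ) = (5.5, 6.5, 300°)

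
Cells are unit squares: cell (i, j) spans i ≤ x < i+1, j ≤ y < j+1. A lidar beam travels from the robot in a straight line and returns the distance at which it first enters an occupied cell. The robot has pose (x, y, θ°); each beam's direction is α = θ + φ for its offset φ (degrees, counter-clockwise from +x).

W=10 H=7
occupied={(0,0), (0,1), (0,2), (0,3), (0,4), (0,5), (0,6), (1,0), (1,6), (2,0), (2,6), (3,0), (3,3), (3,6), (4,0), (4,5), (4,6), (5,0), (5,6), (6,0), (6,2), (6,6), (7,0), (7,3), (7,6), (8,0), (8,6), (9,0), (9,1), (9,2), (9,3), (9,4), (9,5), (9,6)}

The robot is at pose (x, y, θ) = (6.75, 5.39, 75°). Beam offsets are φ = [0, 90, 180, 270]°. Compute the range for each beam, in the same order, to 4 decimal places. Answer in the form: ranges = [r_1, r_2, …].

ranges = [0.6315, 1.8117, 2.4743, 2.3294]

beam 1: φ=0°, α=75°
  d=(0.2588,0.9659)  start (6,5)  tX=0.9659 tY=0.6315  stride 1/|dx|=3.8637 1/|dy|=1.0353
    cross y-line → (6,6), t=0.6315 (wall)
  → r_1 = 0.6315
beam 2: φ=90°, α=165°
  d=(-0.9659,0.2588)  start (6,5)  tX=0.7765 tY=2.3569  stride 1/|dx|=1.0353 1/|dy|=3.8637
    cross x-line → (5,5), t=0.7765
    cross x-line → (4,5), t=1.8117 (wall)
  → r_2 = 1.8117
beam 3: φ=180°, α=255°
  d=(-0.2588,-0.9659)  start (6,5)  tX=2.8978 tY=0.4038  stride 1/|dx|=3.8637 1/|dy|=1.0353
    cross y-line → (6,4), t=0.4038
    cross y-line → (6,3), t=1.4390
    cross y-line → (6,2), t=2.4743 (wall)
  → r_3 = 2.4743
beam 4: φ=270°, α=345°
  d=(0.9659,-0.2588)  start (6,5)  tX=0.2588 tY=1.5068  stride 1/|dx|=1.0353 1/|dy|=3.8637
    cross x-line → (7,5), t=0.2588
    cross x-line → (8,5), t=1.2941
    cross y-line → (8,4), t=1.5068
    cross x-line → (9,4), t=2.3294 (wall)
  → r_4 = 2.3294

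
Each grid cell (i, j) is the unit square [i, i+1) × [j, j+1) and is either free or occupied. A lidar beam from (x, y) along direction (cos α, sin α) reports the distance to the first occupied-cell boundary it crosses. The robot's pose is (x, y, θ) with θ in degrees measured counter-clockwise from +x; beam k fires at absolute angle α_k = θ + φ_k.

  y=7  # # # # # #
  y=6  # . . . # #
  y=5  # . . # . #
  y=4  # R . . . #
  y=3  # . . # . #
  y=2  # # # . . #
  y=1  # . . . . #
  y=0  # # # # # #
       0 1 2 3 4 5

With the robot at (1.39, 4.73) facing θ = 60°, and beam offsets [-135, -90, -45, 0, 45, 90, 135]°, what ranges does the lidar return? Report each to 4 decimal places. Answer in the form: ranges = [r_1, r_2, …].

ranges = [1.7910, 1.8591, 1.6668, 2.6212, 1.5068, 0.4503, 0.4038]

beam 1: φ=-135°, α=285°
  cosα=0.2588 sinα=-0.9659 | (1,4) | tMaxX 2.3569 tMaxY 0.7558 | tΔX 3.8637 tΔY 1.0353
    t=0.7558 [y] (1,3)
    t=1.7910 [y] (1,2) — stop
  → r_1 = 1.7910
beam 2: φ=-90°, α=330°
  cosα=0.8660 sinα=-0.5000 | (1,4) | tMaxX 0.7044 tMaxY 1.4600 | tΔX 1.1547 tΔY 2.0000
    t=0.7044 [x] (2,4)
    t=1.4600 [y] (2,3)
    t=1.8591 [x] (3,3) — stop
  → r_2 = 1.8591
beam 3: φ=-45°, α=15°
  cosα=0.9659 sinα=0.2588 | (1,4) | tMaxX 0.6315 tMaxY 1.0432 | tΔX 1.0353 tΔY 3.8637
    t=0.6315 [x] (2,4)
    t=1.0432 [y] (2,5)
    t=1.6668 [x] (3,5) — stop
  → r_3 = 1.6668
beam 4: φ=0°, α=60°
  cosα=0.5000 sinα=0.8660 | (1,4) | tMaxX 1.2200 tMaxY 0.3118 | tΔX 2.0000 tΔY 1.1547
    t=0.3118 [y] (1,5)
    t=1.2200 [x] (2,5)
    t=1.4665 [y] (2,6)
    t=2.6212 [y] (2,7) — stop
  → r_4 = 2.6212
beam 5: φ=45°, α=105°
  cosα=-0.2588 sinα=0.9659 | (1,4) | tMaxX 1.5068 tMaxY 0.2795 | tΔX 3.8637 tΔY 1.0353
    t=0.2795 [y] (1,5)
    t=1.3148 [y] (1,6)
    t=1.5068 [x] (0,6) — stop
  → r_5 = 1.5068
beam 6: φ=90°, α=150°
  cosα=-0.8660 sinα=0.5000 | (1,4) | tMaxX 0.4503 tMaxY 0.5400 | tΔX 1.1547 tΔY 2.0000
    t=0.4503 [x] (0,4) — stop
  → r_6 = 0.4503
beam 7: φ=135°, α=195°
  cosα=-0.9659 sinα=-0.2588 | (1,4) | tMaxX 0.4038 tMaxY 2.8205 | tΔX 1.0353 tΔY 3.8637
    t=0.4038 [x] (0,4) — stop
  → r_7 = 0.4038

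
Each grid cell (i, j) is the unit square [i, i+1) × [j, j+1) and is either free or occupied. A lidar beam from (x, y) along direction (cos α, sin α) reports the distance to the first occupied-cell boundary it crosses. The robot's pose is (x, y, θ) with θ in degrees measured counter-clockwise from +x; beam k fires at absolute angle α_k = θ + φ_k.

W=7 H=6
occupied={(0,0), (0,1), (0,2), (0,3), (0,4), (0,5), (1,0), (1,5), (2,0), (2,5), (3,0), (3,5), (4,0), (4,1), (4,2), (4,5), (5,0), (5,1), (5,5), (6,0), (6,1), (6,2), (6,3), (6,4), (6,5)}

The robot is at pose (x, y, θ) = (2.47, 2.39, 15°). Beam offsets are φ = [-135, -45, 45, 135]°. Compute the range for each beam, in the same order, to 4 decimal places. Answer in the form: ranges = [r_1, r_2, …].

ranges = [1.6050, 1.7667, 3.0138, 1.6974]

beam 1: φ=-135°, α=240°
  d=(-0.5000,-0.8660)  start (2,2)  tX=0.9400 tY=0.4503  stride 1/|dx|=2.0000 1/|dy|=1.1547
    cross y-line → (2,1), t=0.4503
    cross x-line → (1,1), t=0.9400
    cross y-line → (1,0), t=1.6050 (wall)
  → r_1 = 1.6050
beam 2: φ=-45°, α=330°
  d=(0.8660,-0.5000)  start (2,2)  tX=0.6120 tY=0.7800  stride 1/|dx|=1.1547 1/|dy|=2.0000
    cross x-line → (3,2), t=0.6120
    cross y-line → (3,1), t=0.7800
    cross x-line → (4,1), t=1.7667 (wall)
  → r_2 = 1.7667
beam 3: φ=45°, α=60°
  d=(0.5000,0.8660)  start (2,2)  tX=1.0600 tY=0.7044  stride 1/|dx|=2.0000 1/|dy|=1.1547
    cross y-line → (2,3), t=0.7044
    cross x-line → (3,3), t=1.0600
    cross y-line → (3,4), t=1.8591
    cross y-line → (3,5), t=3.0138 (wall)
  → r_3 = 3.0138
beam 4: φ=135°, α=150°
  d=(-0.8660,0.5000)  start (2,2)  tX=0.5427 tY=1.2200  stride 1/|dx|=1.1547 1/|dy|=2.0000
    cross x-line → (1,2), t=0.5427
    cross y-line → (1,3), t=1.2200
    cross x-line → (0,3), t=1.6974 (wall)
  → r_4 = 1.6974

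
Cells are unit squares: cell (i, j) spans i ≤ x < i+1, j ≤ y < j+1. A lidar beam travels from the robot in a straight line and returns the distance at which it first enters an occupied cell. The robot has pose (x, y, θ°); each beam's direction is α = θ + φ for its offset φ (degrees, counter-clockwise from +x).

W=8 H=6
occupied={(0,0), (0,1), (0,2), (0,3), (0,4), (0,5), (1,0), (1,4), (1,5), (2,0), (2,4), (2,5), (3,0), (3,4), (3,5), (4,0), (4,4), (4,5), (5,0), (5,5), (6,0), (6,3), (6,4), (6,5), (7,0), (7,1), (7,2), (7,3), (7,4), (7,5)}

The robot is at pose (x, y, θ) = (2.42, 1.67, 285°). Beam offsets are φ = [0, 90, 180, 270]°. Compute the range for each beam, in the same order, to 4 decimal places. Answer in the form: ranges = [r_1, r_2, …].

beam 1: φ=0°, α=285°
  dir = (cos 285°, sin 285°) = (0.2588, -0.9659); from cell (2,1)
  next x-line at t=2.2409, next y-line at t=0.6936; Δt_x=3.8637, Δt_y=1.0353
    y: enter (2,0) at t=0.6936 ← occupied
  → r_1 = 0.6936
beam 2: φ=90°, α=15°
  dir = (cos 15°, sin 15°) = (0.9659, 0.2588); from cell (2,1)
  next x-line at t=0.6005, next y-line at t=1.2750; Δt_x=1.0353, Δt_y=3.8637
    x: enter (3,1) at t=0.6005
    y: enter (3,2) at t=1.2750
    x: enter (4,2) at t=1.6357
    x: enter (5,2) at t=2.6710
    x: enter (6,2) at t=3.7063
    x: enter (7,2) at t=4.7416 ← occupied
  → r_2 = 4.7416
beam 3: φ=180°, α=105°
  dir = (cos 105°, sin 105°) = (-0.2588, 0.9659); from cell (2,1)
  next x-line at t=1.6228, next y-line at t=0.3416; Δt_x=3.8637, Δt_y=1.0353
    y: enter (2,2) at t=0.3416
    y: enter (2,3) at t=1.3769
    x: enter (1,3) at t=1.6228
    y: enter (1,4) at t=2.4122 ← occupied
  → r_3 = 2.4122
beam 4: φ=270°, α=195°
  dir = (cos 195°, sin 195°) = (-0.9659, -0.2588); from cell (2,1)
  next x-line at t=0.4348, next y-line at t=2.5887; Δt_x=1.0353, Δt_y=3.8637
    x: enter (1,1) at t=0.4348
    x: enter (0,1) at t=1.4701 ← occupied
  → r_4 = 1.4701

ranges = [0.6936, 4.7416, 2.4122, 1.4701]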